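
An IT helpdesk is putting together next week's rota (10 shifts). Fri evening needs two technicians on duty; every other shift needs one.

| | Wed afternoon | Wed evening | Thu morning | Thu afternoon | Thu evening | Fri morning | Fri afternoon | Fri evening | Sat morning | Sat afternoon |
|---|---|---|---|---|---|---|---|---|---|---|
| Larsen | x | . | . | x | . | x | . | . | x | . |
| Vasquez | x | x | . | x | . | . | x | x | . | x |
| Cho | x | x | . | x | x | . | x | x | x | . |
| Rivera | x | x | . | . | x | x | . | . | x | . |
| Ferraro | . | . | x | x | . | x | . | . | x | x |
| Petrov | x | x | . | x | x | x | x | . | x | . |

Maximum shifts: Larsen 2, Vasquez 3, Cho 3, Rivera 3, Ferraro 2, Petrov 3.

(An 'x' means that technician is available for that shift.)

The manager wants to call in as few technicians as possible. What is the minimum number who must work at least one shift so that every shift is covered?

11 slots to fill and no one can take more than 3, so at least ⌈11/3⌉ = 4 technicians are needed.
Vasquez, Cho, Rivera, and Ferraro alone can cover everything: Wed afternoon→Cho, Wed evening→Rivera, Thu morning→Ferraro, Thu afternoon→Ferraro, Thu evening→Cho, Fri morning→Rivera, Fri afternoon→Vasquez, Fri evening→Vasquez+Cho, Sat morning→Rivera, Sat afternoon→Vasquez.

4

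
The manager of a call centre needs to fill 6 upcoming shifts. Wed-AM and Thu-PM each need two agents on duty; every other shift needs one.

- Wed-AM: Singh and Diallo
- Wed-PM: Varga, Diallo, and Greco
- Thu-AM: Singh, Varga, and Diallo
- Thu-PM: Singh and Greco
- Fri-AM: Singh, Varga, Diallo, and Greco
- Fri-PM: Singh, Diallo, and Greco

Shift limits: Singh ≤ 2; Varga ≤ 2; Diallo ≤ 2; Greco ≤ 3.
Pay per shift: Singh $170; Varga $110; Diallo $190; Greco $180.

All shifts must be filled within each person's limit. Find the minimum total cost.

$1290

Wed-AM can only be covered by Singh and Diallo, so that assignment is forced.
Thu-PM can only be covered by Singh and Greco, so that assignment is forced.
Picking the cheapest available agent for each shift independently would cost $1210, but that ignores the shift limits.
An optimal schedule: Wed-AM→Singh+Diallo, Wed-PM→Varga, Thu-AM→Varga, Thu-PM→Singh+Greco, Fri-AM→Greco, Fri-PM→Greco.
Total: 170 + 190 + 110 + 110 + 170 + 180 + 180 + 180 = $1290.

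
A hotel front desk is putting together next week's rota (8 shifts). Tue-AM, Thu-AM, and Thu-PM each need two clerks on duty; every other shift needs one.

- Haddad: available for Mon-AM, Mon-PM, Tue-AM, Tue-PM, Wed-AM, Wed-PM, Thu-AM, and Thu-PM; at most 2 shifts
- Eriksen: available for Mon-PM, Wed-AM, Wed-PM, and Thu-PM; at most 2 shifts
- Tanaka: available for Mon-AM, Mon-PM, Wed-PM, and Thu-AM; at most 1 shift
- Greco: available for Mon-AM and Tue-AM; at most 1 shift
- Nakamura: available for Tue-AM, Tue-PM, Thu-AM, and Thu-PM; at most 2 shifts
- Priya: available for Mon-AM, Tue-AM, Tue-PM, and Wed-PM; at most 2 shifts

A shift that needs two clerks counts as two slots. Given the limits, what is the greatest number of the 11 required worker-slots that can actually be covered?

Total capacity across all clerks is 2+2+1+1+2+2 = 10, and 11 slots are needed, so at most 10 can be filled.
An assignment achieving 10: Mon-AM→Priya, Mon-PM→Haddad, Tue-AM→Greco+Priya, Tue-PM→Nakamura, Wed-AM→Haddad, Wed-PM→Eriksen, Thu-AM→Tanaka+Nakamura, Thu-PM→Eriksen.
Loads: Haddad 2/2, Eriksen 2/2, Tanaka 1/1, Greco 1/1, Nakamura 2/2, Priya 2/2.

10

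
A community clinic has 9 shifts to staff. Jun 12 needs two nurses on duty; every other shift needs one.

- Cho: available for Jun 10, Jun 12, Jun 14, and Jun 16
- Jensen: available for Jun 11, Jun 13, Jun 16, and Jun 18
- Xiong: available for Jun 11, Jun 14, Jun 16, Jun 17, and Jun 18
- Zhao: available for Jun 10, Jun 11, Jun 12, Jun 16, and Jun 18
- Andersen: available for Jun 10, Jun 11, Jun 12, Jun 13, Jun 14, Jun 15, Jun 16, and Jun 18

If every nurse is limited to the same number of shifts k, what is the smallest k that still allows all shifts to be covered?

2

With 5 nurses and 10 worker-slots to fill, someone must work at least ⌈10/5⌉ = 2 shifts, so k ≥ 2.
k = 2 works: Jun 10→Cho, Jun 11→Jensen, Jun 12→Cho+Zhao, Jun 13→Jensen, Jun 14→Xiong, Jun 15→Andersen, Jun 16→Andersen, Jun 17→Xiong, Jun 18→Zhao.
Loads: Cho 2, Jensen 2, Xiong 2, Zhao 2, Andersen 2 — all ≤ 2.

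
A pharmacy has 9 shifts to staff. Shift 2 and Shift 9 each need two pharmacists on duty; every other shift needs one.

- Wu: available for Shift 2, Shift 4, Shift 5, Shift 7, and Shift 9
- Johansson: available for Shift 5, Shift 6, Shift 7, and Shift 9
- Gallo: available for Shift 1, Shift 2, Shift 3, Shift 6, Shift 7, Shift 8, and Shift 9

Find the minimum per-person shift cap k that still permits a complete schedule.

4

With 3 pharmacists and 11 worker-slots to fill, someone must work at least ⌈11/3⌉ = 4 shifts, so k ≥ 4.
k = 4 works: Shift 1→Gallo, Shift 2→Wu+Gallo, Shift 3→Gallo, Shift 4→Wu, Shift 5→Wu, Shift 6→Johansson, Shift 7→Johansson, Shift 8→Gallo, Shift 9→Wu+Johansson.
Loads: Wu 4, Johansson 3, Gallo 4 — all ≤ 4.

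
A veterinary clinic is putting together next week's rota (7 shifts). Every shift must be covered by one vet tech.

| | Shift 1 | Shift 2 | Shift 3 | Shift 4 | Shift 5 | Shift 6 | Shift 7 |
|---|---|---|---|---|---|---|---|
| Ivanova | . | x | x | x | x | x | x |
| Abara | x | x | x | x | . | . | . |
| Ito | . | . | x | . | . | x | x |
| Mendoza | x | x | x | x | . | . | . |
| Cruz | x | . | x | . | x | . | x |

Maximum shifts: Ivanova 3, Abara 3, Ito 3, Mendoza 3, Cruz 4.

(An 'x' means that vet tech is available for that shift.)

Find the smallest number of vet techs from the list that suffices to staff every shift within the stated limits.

2

7 slots to fill and no one can take more than 4, so at least ⌈7/4⌉ = 2 vet techs are needed.
Ivanova and Cruz alone can cover everything: Shift 1→Cruz, Shift 2→Ivanova, Shift 3→Cruz, Shift 4→Ivanova, Shift 5→Cruz, Shift 6→Ivanova, Shift 7→Cruz.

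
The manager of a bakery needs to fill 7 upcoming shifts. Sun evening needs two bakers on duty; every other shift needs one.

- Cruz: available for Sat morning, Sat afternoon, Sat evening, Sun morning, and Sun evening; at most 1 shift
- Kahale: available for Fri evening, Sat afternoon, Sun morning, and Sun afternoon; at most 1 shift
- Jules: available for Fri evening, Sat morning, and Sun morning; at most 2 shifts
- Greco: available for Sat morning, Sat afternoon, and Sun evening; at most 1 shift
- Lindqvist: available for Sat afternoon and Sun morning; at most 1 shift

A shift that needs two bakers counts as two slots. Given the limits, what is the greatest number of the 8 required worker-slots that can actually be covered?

Total capacity across all bakers is 1+1+2+1+1 = 6, and 8 slots are needed, so at most 6 can be filled.
An assignment achieving 6: Fri evening→Jules, Sat morning→Jules, Sat afternoon→Lindqvist, Sat evening→Cruz, Sun afternoon→Kahale, Sun evening→Greco.
Loads: Cruz 1/1, Kahale 1/1, Jules 2/2, Greco 1/1, Lindqvist 1/1.

6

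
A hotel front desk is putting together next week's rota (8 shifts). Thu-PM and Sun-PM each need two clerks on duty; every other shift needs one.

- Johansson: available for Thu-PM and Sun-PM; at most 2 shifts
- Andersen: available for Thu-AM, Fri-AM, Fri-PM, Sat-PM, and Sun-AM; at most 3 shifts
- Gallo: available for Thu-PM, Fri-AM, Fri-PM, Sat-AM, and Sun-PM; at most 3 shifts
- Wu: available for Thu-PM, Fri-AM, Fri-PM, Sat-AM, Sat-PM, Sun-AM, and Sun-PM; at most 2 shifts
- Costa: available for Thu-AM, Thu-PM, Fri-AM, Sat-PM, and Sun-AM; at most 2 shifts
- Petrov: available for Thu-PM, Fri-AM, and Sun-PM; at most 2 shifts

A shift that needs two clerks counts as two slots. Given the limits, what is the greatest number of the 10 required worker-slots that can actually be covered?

10

Total capacity across all clerks is 2+3+3+2+2+2 = 14, and 10 slots are needed, so at most 10 can be filled.
An assignment achieving 10: Thu-AM→Andersen, Thu-PM→Johansson+Gallo, Fri-AM→Wu, Fri-PM→Andersen, Sat-AM→Gallo, Sat-PM→Andersen, Sun-AM→Wu, Sun-PM→Johansson+Gallo.
Loads: Johansson 2/2, Andersen 3/3, Gallo 3/3, Wu 2/2, Costa 0/2, Petrov 0/2.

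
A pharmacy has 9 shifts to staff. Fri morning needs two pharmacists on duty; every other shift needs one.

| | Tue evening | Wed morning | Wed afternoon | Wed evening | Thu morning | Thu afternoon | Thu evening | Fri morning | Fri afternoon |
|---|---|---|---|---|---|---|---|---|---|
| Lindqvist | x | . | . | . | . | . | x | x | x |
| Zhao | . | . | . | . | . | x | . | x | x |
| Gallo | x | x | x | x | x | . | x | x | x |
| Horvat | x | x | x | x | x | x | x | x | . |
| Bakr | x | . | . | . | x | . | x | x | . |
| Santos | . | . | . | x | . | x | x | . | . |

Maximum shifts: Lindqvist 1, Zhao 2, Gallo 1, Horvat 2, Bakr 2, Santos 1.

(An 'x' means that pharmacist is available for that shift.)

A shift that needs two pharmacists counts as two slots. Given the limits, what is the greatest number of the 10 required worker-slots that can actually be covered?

9

Total capacity across all pharmacists is 1+2+1+2+2+1 = 9, and 10 slots are needed, so at most 9 can be filled.
An assignment achieving 9: Tue evening→Bakr, Wed morning→Gallo, Wed afternoon→Horvat, Wed evening→Horvat, Thu morning→Bakr, Thu afternoon→Zhao, Thu evening→Santos, Fri morning→Zhao, Fri afternoon→Lindqvist.
Loads: Lindqvist 1/1, Zhao 2/2, Gallo 1/1, Horvat 2/2, Bakr 2/2, Santos 1/1.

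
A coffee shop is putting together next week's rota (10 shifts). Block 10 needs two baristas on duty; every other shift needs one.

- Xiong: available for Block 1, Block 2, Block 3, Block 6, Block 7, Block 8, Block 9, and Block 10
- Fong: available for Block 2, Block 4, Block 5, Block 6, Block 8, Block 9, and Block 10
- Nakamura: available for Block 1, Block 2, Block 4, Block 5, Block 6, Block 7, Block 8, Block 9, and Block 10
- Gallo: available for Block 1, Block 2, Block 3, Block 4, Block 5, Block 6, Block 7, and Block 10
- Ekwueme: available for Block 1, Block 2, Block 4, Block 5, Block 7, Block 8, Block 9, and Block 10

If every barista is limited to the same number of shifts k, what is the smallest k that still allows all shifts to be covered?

With 5 baristas and 11 worker-slots to fill, someone must work at least ⌈11/5⌉ = 3 shifts, so k ≥ 3.
k = 3 works: Block 1→Xiong, Block 2→Nakamura, Block 3→Xiong, Block 4→Fong, Block 5→Fong, Block 6→Xiong, Block 7→Nakamura, Block 8→Fong, Block 9→Nakamura, Block 10→Gallo+Ekwueme.
Loads: Xiong 3, Fong 3, Nakamura 3, Gallo 1, Ekwueme 1 — all ≤ 3.

3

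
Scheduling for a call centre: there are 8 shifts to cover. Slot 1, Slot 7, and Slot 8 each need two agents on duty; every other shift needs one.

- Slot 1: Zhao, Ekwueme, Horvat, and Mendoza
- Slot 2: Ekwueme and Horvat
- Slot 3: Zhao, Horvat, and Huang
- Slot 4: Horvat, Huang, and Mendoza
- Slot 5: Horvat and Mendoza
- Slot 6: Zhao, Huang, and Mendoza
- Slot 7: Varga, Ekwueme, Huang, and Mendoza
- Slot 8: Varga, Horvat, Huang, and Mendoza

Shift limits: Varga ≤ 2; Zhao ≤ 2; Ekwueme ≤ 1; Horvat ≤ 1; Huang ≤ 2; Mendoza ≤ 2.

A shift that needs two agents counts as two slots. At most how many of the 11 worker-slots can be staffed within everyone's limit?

Total capacity across all agents is 2+2+1+1+2+2 = 10, and 11 slots are needed, so at most 10 can be filled.
An assignment achieving 10: Slot 1→Mendoza, Slot 2→Ekwueme, Slot 3→Zhao, Slot 4→Huang, Slot 5→Horvat, Slot 6→Zhao, Slot 7→Varga+Huang, Slot 8→Varga+Mendoza.
Loads: Varga 2/2, Zhao 2/2, Ekwueme 1/1, Horvat 1/1, Huang 2/2, Mendoza 2/2.

10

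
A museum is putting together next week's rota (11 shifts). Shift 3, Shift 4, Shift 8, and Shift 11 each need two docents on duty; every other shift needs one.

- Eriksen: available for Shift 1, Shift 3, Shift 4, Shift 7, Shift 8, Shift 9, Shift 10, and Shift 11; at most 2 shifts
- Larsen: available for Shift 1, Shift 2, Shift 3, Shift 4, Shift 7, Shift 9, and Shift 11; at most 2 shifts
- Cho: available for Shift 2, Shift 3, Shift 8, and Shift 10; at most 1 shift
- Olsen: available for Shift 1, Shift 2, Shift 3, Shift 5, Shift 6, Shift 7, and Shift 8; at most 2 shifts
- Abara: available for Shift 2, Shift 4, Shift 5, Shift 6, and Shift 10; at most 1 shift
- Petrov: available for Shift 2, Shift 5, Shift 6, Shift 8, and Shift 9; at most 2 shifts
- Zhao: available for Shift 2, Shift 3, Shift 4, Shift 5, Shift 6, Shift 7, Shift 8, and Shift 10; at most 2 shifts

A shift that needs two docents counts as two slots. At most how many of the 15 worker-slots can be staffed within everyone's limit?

12

Total capacity across all docents is 2+2+1+2+1+2+2 = 12, and 15 slots are needed, so at most 12 can be filled.
An assignment achieving 12: Shift 1→Eriksen, Shift 2→Petrov, Shift 4→Abara+Zhao, Shift 5→Olsen, Shift 6→Olsen, Shift 7→Zhao, Shift 8→Petrov, Shift 9→Larsen, Shift 10→Cho, Shift 11→Eriksen+Larsen.
Loads: Eriksen 2/2, Larsen 2/2, Cho 1/1, Olsen 2/2, Abara 1/1, Petrov 2/2, Zhao 2/2.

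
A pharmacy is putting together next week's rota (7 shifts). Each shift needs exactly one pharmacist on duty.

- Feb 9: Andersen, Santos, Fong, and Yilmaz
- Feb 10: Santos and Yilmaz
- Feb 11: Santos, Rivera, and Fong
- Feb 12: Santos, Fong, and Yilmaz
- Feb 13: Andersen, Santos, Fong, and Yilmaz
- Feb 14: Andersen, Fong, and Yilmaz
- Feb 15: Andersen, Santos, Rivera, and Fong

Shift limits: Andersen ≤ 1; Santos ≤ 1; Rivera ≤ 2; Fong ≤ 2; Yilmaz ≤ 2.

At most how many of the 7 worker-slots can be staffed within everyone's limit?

Total capacity across all pharmacists is 1+1+2+2+2 = 8, and 7 slots are needed, so at most 7 can be filled.
An assignment achieving 7: Feb 9→Fong, Feb 10→Santos, Feb 11→Rivera, Feb 12→Fong, Feb 13→Yilmaz, Feb 14→Andersen, Feb 15→Rivera.
Loads: Andersen 1/1, Santos 1/1, Rivera 2/2, Fong 2/2, Yilmaz 1/2.

7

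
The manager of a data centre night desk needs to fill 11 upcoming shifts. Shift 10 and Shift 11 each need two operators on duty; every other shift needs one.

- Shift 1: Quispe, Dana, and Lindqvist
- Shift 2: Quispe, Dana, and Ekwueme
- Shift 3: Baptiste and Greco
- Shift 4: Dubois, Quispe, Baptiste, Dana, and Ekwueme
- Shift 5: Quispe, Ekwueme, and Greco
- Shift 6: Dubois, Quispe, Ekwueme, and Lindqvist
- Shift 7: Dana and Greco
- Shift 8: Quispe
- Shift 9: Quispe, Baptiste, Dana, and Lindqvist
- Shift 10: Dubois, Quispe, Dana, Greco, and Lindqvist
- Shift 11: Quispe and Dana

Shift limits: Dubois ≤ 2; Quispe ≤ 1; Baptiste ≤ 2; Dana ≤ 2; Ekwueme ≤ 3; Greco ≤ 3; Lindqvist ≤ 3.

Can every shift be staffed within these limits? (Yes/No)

Total capacity is 16 and 13 slots are needed, so capacity alone doesn't rule it out.
Shifts {Shift 8, Shift 11} need 3 worker-slots in total, but the operators available for any of those shifts (Quispe and Dana) can supply at most 2 among them. So no valid schedule exists.

No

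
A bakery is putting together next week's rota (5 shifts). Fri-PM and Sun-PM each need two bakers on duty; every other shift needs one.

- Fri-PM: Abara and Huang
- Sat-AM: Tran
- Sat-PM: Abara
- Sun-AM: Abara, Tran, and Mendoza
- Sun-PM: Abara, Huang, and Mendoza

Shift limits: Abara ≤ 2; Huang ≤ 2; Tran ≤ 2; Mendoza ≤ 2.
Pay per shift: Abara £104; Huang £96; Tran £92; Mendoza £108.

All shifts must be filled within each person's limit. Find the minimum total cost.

£692

Fri-PM can only be covered by Abara and Huang, so that assignment is forced.
Sat-AM can only be covered by Tran, so that assignment is forced.
Sat-PM can only be covered by Abara, so that assignment is forced.
Picking the cheapest available baker for each shift independently would cost £688, but that ignores the shift limits.
An optimal schedule: Fri-PM→Abara+Huang, Sat-AM→Tran, Sat-PM→Abara, Sun-AM→Tran, Sun-PM→Huang+Mendoza.
Total: 104 + 96 + 92 + 104 + 92 + 96 + 108 = £692.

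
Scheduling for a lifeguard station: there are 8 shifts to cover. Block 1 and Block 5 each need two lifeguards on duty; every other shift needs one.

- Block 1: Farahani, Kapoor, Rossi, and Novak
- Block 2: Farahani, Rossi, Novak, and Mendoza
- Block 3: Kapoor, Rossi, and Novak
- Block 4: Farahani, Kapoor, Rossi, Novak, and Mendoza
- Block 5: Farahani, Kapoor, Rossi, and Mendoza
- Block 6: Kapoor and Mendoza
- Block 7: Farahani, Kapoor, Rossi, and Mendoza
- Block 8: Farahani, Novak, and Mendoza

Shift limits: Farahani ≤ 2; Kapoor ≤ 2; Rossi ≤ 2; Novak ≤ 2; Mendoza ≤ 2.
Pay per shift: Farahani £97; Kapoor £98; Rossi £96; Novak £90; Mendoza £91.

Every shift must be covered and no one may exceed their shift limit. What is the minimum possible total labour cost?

£944

Picking the cheapest available lifeguard for each shift independently would cost £915, but that ignores the shift limits.
An optimal schedule: Block 1→Rossi+Novak, Block 2→Farahani, Block 3→Kapoor, Block 4→Novak, Block 5→Rossi+Mendoza, Block 6→Kapoor, Block 7→Mendoza, Block 8→Farahani.
Total: 96 + 90 + 97 + 98 + 90 + 96 + 91 + 98 + 91 + 97 = £944.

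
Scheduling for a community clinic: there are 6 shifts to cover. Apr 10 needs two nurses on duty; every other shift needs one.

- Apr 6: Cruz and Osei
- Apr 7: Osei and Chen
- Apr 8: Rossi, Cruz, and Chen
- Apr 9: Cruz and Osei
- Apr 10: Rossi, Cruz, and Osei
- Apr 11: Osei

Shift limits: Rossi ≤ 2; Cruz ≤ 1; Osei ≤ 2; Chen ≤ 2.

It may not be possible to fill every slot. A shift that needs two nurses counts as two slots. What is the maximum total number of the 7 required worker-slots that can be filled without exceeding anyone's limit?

Total capacity across all nurses is 2+1+2+2 = 7, and 7 slots are needed, so at most 7 can be filled.
Shifts {Apr 6, Apr 9, Apr 10, Apr 11} need 5 slots but only Rossi, Cruz, and Osei are available for them, supplying at most 4 — so at least 1 slot must go unfilled.
An assignment achieving 6: Apr 6→Cruz, Apr 7→Chen, Apr 8→Rossi, Apr 9→Osei, Apr 10→Rossi, Apr 11→Osei.
Loads: Rossi 2/2, Cruz 1/1, Osei 2/2, Chen 1/2.

6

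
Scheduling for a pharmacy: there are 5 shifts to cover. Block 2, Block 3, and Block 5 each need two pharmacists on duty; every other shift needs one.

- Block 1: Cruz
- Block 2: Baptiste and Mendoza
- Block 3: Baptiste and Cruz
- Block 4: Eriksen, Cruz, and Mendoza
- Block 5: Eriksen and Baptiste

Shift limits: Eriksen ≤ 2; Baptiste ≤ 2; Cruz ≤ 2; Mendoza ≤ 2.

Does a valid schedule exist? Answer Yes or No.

Total capacity is 8 and 8 slots are needed, so capacity alone doesn't rule it out.
Shifts {Block 2, Block 3, Block 5} need 6 worker-slots in total, but the pharmacists available for any of those shifts (Eriksen, Baptiste, Cruz, and Mendoza) can supply at most 5 among them. So no valid schedule exists.

No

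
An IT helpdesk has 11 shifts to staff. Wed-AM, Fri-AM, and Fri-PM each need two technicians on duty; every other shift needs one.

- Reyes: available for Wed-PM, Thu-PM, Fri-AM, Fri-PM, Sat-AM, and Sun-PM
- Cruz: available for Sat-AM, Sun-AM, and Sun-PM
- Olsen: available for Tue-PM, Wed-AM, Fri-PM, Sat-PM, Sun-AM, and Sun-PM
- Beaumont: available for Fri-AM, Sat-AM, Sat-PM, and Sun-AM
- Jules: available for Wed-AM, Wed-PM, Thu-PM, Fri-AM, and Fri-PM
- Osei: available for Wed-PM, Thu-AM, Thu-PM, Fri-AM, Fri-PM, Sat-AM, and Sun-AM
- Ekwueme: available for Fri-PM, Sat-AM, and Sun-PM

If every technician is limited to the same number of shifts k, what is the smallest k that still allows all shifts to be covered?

2

With 7 technicians and 14 worker-slots to fill, someone must work at least ⌈14/7⌉ = 2 shifts, so k ≥ 2.
k = 2 works: Tue-PM→Olsen, Wed-AM→Olsen+Jules, Wed-PM→Reyes, Thu-AM→Osei, Thu-PM→Reyes, Fri-AM→Beaumont+Jules, Fri-PM→Osei+Ekwueme, Sat-AM→Ekwueme, Sat-PM→Beaumont, Sun-AM→Cruz, Sun-PM→Cruz.
Loads: Reyes 2, Cruz 2, Olsen 2, Beaumont 2, Jules 2, Osei 2, Ekwueme 2 — all ≤ 2.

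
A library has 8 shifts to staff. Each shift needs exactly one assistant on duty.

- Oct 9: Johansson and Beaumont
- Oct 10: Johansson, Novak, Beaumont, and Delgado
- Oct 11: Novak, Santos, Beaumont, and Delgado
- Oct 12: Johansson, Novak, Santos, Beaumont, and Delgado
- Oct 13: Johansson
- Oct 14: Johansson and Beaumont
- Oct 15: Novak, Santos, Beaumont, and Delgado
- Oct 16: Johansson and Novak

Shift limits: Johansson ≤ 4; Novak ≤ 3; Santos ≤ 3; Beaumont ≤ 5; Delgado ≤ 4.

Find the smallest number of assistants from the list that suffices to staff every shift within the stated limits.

2

8 slots to fill and no one can take more than 5, so at least ⌈8/5⌉ = 2 assistants are needed.
Johansson and Beaumont alone can cover everything: Oct 9→Johansson, Oct 10→Johansson, Oct 11→Beaumont, Oct 12→Beaumont, Oct 13→Johansson, Oct 14→Beaumont, Oct 15→Beaumont, Oct 16→Johansson.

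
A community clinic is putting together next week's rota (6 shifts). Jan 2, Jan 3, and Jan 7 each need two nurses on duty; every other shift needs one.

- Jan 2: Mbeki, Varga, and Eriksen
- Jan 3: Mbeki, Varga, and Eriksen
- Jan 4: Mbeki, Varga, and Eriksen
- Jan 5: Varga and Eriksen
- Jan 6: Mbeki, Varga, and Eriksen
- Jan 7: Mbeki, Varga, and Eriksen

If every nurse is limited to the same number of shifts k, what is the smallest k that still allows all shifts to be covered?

With 3 nurses and 9 worker-slots to fill, someone must work at least ⌈9/3⌉ = 3 shifts, so k ≥ 3.
k = 3 works: Jan 2→Mbeki+Varga, Jan 3→Mbeki+Varga, Jan 4→Eriksen, Jan 5→Varga, Jan 6→Eriksen, Jan 7→Mbeki+Eriksen.
Loads: Mbeki 3, Varga 3, Eriksen 3 — all ≤ 3.

3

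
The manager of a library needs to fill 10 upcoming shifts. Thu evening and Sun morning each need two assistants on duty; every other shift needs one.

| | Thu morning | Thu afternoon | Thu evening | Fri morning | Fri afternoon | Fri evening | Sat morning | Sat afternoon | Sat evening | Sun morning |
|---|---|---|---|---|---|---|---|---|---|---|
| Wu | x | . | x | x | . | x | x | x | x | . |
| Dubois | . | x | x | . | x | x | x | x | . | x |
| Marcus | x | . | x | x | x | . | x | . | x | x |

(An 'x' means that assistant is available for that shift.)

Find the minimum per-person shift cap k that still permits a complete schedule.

With 3 assistants and 12 worker-slots to fill, someone must work at least ⌈12/3⌉ = 4 shifts, so k ≥ 4.
k = 4 works: Thu morning→Wu, Thu afternoon→Dubois, Thu evening→Dubois+Marcus, Fri morning→Wu, Fri afternoon→Dubois, Fri evening→Wu, Sat morning→Marcus, Sat afternoon→Wu, Sat evening→Marcus, Sun morning→Dubois+Marcus.
Loads: Wu 4, Dubois 4, Marcus 4 — all ≤ 4.

4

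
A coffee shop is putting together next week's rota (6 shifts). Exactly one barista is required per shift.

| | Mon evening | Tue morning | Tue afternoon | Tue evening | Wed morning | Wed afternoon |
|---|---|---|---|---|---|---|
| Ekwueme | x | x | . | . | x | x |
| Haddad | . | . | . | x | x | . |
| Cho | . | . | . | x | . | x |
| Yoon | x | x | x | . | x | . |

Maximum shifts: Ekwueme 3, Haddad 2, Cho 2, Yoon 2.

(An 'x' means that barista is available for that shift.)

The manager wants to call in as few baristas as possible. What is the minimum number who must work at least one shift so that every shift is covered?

3

6 slots to fill and no one can take more than 3, so at least ⌈6/3⌉ = 2 baristas are needed.
Any 2 baristas together have capacity at most 3+2 = 5 < 6 slots, so 2 can never suffice.
Ekwueme, Haddad, and Yoon alone can cover everything: Mon evening→Ekwueme, Tue morning→Ekwueme, Tue afternoon→Yoon, Tue evening→Haddad, Wed morning→Haddad, Wed afternoon→Ekwueme.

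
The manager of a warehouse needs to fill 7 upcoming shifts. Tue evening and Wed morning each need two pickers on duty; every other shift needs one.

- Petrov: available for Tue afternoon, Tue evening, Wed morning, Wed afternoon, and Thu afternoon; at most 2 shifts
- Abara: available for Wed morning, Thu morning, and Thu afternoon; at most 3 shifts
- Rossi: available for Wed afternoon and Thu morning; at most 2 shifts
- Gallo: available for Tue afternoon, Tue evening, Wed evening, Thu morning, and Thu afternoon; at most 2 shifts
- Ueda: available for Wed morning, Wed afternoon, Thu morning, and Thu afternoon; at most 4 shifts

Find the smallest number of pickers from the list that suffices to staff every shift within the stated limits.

4

9 slots to fill and no one can take more than 4, so at least ⌈9/4⌉ = 3 pickers are needed.
Shifts {Tue afternoon, Tue evening, Wed morning, Wed evening} need 6 slots, but among the pickers available for them (Petrov, Abara, Gallo, and Ueda) any 3 together supply at most 5. So 3 pickers are not enough.
Petrov, Abara, Gallo, and Ueda alone can cover everything: Tue afternoon→Petrov, Tue evening→Petrov+Gallo, Wed morning→Abara+Ueda, Wed afternoon→Ueda, Wed evening→Gallo, Thu morning→Abara, Thu afternoon→Abara.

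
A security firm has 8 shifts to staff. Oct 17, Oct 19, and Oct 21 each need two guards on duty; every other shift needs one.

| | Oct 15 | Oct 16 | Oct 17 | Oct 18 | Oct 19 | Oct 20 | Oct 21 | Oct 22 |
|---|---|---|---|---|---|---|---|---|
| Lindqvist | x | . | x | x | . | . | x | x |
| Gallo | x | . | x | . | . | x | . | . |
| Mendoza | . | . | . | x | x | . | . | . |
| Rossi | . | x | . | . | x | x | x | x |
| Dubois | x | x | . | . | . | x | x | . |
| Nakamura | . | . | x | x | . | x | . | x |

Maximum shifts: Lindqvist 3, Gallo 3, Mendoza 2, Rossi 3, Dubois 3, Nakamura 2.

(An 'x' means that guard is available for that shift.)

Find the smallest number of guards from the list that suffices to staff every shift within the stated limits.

4

11 slots to fill and no one can take more than 3, so at least ⌈11/3⌉ = 4 guards are needed.
Lindqvist, Gallo, Mendoza, and Rossi alone can cover everything: Oct 15→Gallo, Oct 16→Rossi, Oct 17→Lindqvist+Gallo, Oct 18→Mendoza, Oct 19→Mendoza+Rossi, Oct 20→Gallo, Oct 21→Lindqvist+Rossi, Oct 22→Lindqvist.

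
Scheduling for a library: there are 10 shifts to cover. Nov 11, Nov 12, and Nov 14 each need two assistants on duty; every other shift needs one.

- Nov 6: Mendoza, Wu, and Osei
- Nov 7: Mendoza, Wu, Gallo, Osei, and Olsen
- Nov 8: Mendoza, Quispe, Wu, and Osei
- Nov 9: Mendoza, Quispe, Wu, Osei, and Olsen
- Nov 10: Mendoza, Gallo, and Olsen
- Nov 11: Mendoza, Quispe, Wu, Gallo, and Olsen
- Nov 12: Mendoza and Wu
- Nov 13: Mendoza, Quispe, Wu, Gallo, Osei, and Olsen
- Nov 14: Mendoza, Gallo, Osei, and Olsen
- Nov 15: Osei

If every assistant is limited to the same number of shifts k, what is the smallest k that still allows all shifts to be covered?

With 6 assistants and 13 worker-slots to fill, someone must work at least ⌈13/6⌉ = 3 shifts, so k ≥ 3.
k = 3 works: Nov 6→Mendoza, Nov 7→Wu, Nov 8→Quispe, Nov 9→Quispe, Nov 10→Mendoza, Nov 11→Wu+Gallo, Nov 12→Mendoza+Wu, Nov 13→Quispe, Nov 14→Gallo+Osei, Nov 15→Osei.
Loads: Mendoza 3, Quispe 3, Wu 3, Gallo 2, Osei 2, Olsen 0 — all ≤ 3.

3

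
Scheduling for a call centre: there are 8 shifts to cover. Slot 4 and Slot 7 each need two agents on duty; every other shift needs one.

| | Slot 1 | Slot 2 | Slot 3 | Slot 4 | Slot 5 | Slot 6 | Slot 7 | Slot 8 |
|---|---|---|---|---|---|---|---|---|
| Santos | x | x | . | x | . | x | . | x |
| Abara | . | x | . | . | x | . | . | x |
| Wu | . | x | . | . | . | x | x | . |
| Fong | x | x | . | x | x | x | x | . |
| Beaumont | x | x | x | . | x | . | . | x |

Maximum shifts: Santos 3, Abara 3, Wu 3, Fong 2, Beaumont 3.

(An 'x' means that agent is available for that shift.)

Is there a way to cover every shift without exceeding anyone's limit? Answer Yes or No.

Yes

Slot 3 can only be covered by Beaumont, so that assignment is forced.
Slot 4 can only be covered by Santos and Fong, so that assignment is forced.
Slot 7 can only be covered by Wu and Fong, so that assignment is forced.
One valid schedule: Slot 1→Santos, Slot 2→Abara, Slot 3→Beaumont, Slot 4→Santos+Fong, Slot 5→Abara, Slot 6→Santos, Slot 7→Wu+Fong, Slot 8→Abara.
Loads: Santos 3/3, Abara 3/3, Wu 1/3, Fong 2/2, Beaumont 1/3 — all within limits.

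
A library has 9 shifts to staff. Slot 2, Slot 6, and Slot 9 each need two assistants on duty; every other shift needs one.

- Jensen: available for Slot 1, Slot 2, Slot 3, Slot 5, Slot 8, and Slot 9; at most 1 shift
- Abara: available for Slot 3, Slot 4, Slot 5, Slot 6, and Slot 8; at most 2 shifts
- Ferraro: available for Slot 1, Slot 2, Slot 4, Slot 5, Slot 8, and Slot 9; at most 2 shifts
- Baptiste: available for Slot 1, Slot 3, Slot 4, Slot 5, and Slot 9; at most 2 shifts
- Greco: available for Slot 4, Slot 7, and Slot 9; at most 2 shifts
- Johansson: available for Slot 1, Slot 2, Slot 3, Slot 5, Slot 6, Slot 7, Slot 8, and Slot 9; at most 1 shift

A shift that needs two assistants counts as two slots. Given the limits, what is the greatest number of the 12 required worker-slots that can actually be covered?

Total capacity across all assistants is 1+2+2+2+2+1 = 10, and 12 slots are needed, so at most 10 can be filled.
An assignment achieving 10: Slot 1→Ferraro, Slot 2→Jensen+Ferraro, Slot 3→Abara, Slot 4→Baptiste, Slot 5→Baptiste, Slot 6→Abara+Johansson, Slot 7→Greco, Slot 9→Greco.
Loads: Jensen 1/1, Abara 2/2, Ferraro 2/2, Baptiste 2/2, Greco 2/2, Johansson 1/1.

10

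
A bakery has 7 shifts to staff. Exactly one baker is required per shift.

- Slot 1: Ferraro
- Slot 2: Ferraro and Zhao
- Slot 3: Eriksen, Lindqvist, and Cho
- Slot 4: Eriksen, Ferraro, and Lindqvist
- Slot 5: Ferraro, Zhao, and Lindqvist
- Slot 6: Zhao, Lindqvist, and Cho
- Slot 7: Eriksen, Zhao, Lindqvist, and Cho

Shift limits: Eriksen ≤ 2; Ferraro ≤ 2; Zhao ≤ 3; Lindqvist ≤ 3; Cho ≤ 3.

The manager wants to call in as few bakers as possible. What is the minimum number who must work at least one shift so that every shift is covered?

7 slots to fill and no one can take more than 3, so at least ⌈7/3⌉ = 3 bakers are needed.
Eriksen, Ferraro, and Zhao alone can cover everything: Slot 1→Ferraro, Slot 2→Ferraro, Slot 3→Eriksen, Slot 4→Eriksen, Slot 5→Zhao, Slot 6→Zhao, Slot 7→Zhao.

3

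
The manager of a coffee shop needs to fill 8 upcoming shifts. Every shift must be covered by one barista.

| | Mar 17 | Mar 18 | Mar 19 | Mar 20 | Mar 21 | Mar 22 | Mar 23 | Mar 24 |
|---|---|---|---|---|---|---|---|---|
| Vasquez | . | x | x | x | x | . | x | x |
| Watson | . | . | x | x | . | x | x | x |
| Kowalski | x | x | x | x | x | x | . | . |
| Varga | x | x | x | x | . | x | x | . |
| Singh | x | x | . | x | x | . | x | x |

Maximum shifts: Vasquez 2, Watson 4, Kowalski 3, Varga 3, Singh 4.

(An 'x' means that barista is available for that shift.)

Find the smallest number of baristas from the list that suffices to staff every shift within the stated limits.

2

8 slots to fill and no one can take more than 4, so at least ⌈8/4⌉ = 2 baristas are needed.
Watson and Singh alone can cover everything: Mar 17→Singh, Mar 18→Singh, Mar 19→Watson, Mar 20→Watson, Mar 21→Singh, Mar 22→Watson, Mar 23→Watson, Mar 24→Singh.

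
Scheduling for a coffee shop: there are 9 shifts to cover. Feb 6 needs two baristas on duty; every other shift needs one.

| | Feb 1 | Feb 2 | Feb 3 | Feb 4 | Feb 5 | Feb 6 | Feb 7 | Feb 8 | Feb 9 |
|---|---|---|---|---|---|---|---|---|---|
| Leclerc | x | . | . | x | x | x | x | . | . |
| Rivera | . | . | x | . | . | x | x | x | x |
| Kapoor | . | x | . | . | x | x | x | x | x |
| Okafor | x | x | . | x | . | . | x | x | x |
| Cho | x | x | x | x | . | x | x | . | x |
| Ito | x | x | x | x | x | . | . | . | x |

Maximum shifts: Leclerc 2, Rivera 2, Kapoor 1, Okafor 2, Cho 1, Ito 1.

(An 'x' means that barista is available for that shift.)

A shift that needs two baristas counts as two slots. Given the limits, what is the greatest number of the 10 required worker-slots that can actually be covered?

Total capacity across all baristas is 2+2+1+2+1+1 = 9, and 10 slots are needed, so at most 9 can be filled.
An assignment achieving 9: Feb 1→Leclerc, Feb 2→Kapoor, Feb 3→Rivera, Feb 4→Okafor, Feb 5→Leclerc, Feb 6→Cho, Feb 7→Okafor, Feb 8→Rivera, Feb 9→Ito.
Loads: Leclerc 2/2, Rivera 2/2, Kapoor 1/1, Okafor 2/2, Cho 1/1, Ito 1/1.

9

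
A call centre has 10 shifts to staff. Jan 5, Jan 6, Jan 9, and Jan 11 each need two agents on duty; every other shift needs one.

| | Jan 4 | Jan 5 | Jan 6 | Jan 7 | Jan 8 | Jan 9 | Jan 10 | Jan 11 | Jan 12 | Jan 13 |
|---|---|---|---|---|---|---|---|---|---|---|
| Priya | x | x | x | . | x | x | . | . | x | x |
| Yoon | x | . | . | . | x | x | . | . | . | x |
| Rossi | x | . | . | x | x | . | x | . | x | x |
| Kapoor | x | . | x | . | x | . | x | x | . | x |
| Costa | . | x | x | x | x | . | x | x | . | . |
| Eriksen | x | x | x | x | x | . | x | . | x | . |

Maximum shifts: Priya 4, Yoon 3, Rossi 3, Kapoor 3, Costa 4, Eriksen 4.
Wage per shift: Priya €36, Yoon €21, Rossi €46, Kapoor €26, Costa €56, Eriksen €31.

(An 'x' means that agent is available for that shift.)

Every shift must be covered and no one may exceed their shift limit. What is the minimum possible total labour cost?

€429

Jan 9 can only be covered by Priya and Yoon, so that assignment is forced.
Jan 11 can only be covered by Kapoor and Costa, so that assignment is forced.
Picking the cheapest available agent for each shift independently would cost €414, but that ignores the shift limits.
An optimal schedule: Jan 4→Yoon, Jan 5→Eriksen+Priya, Jan 6→Kapoor+Eriksen, Jan 7→Eriksen, Jan 8→Priya, Jan 9→Yoon+Priya, Jan 10→Kapoor, Jan 11→Kapoor+Costa, Jan 12→Eriksen, Jan 13→Yoon.
Total: 21 + 31 + 36 + 26 + 31 + 31 + 36 + 21 + 36 + 26 + 26 + 56 + 31 + 21 = €429.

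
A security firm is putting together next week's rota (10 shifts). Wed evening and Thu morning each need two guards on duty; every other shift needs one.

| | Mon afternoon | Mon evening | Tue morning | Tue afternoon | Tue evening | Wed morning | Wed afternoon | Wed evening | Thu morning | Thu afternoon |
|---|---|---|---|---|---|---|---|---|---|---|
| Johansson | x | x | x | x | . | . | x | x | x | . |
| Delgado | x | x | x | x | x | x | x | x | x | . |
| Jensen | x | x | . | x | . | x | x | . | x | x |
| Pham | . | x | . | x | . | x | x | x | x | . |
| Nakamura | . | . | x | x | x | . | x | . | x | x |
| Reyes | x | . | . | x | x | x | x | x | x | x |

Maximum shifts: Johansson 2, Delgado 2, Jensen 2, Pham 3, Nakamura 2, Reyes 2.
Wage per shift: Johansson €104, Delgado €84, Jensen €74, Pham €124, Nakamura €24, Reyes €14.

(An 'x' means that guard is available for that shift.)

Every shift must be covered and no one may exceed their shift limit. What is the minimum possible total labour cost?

Picking the cheapest available guard for each shift independently would cost €318, but that ignores the shift limits.
An optimal schedule: Mon afternoon→Jensen, Mon evening→Jensen, Tue morning→Nakamura, Tue afternoon→Nakamura, Tue evening→Reyes, Wed morning→Delgado, Wed afternoon→Delgado, Wed evening→Johansson+Pham, Thu morning→Johansson+Pham, Thu afternoon→Reyes.
Total: 74 + 74 + 24 + 24 + 14 + 84 + 84 + 104 + 124 + 104 + 124 + 14 = €848.

€848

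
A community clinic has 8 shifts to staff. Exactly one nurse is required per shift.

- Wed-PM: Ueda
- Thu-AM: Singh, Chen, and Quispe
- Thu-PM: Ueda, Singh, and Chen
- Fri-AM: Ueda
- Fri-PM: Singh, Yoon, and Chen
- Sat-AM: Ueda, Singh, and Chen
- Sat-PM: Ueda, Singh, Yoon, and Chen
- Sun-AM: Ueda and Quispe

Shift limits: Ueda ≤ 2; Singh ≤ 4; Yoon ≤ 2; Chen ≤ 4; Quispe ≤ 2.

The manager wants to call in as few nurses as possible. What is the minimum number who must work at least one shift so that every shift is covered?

3

8 slots to fill and no one can take more than 4, so at least ⌈8/4⌉ = 2 nurses are needed.
Shifts {Wed-PM, Thu-PM, Fri-AM, Sun-AM} need 4 slots, but among the nurses available for them (Ueda, Singh, Chen, and Quispe) any 2 together supply at most 3. So 2 nurses are not enough.
Ueda, Singh, and Quispe alone can cover everything: Wed-PM→Ueda, Thu-AM→Quispe, Thu-PM→Singh, Fri-AM→Ueda, Fri-PM→Singh, Sat-AM→Singh, Sat-PM→Singh, Sun-AM→Quispe.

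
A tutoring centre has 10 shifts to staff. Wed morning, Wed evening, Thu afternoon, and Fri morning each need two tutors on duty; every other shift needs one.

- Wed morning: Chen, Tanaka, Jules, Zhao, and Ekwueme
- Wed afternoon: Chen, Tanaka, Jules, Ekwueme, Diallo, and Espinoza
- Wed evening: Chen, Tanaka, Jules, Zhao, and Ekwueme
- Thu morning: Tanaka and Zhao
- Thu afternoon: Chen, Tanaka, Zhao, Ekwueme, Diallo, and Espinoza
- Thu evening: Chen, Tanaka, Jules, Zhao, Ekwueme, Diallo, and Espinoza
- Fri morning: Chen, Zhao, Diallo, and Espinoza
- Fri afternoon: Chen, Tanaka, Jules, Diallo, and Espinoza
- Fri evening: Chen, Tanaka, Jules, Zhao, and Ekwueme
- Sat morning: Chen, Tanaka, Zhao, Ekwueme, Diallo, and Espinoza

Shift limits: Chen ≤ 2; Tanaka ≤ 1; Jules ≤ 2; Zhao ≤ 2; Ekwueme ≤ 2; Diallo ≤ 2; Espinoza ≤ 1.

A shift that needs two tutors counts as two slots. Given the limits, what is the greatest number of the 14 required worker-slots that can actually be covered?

12

Total capacity across all tutors is 2+1+2+2+2+2+1 = 12, and 14 slots are needed, so at most 12 can be filled.
An assignment achieving 12: Wed morning→Chen+Jules, Wed afternoon→Ekwueme, Wed evening→Jules+Zhao, Thu morning→Tanaka, Thu afternoon→Diallo+Espinoza, Fri morning→Chen+Zhao, Fri afternoon→Diallo, Fri evening→Ekwueme.
Loads: Chen 2/2, Tanaka 1/1, Jules 2/2, Zhao 2/2, Ekwueme 2/2, Diallo 2/2, Espinoza 1/1.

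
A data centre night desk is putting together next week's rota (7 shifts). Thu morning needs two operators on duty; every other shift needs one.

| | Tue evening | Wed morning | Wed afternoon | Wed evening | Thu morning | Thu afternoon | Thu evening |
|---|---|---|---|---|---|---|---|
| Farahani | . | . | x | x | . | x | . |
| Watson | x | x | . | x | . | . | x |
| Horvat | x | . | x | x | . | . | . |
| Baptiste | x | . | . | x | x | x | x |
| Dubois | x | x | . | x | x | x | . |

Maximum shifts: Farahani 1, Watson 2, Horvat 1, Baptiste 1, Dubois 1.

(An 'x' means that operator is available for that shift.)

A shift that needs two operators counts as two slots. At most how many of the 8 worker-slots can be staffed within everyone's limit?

6

Total capacity across all operators is 1+2+1+1+1 = 6, and 8 slots are needed, so at most 6 can be filled.
An assignment achieving 6: Tue evening→Horvat, Wed morning→Watson, Wed afternoon→Farahani, Thu morning→Baptiste+Dubois, Thu evening→Watson.
Loads: Farahani 1/1, Watson 2/2, Horvat 1/1, Baptiste 1/1, Dubois 1/1.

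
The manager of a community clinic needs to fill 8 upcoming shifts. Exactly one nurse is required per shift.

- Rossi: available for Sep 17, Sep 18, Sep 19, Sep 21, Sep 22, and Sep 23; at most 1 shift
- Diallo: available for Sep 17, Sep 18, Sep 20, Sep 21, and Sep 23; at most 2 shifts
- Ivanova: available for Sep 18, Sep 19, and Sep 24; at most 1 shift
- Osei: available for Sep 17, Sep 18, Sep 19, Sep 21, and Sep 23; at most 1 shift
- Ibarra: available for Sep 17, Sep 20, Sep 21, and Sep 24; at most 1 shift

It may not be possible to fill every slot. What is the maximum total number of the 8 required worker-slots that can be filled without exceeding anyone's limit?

6

Total capacity across all nurses is 1+2+1+1+1 = 6, and 8 slots are needed, so at most 6 can be filled.
An assignment achieving 6: Sep 17→Ibarra, Sep 19→Osei, Sep 20→Diallo, Sep 22→Rossi, Sep 23→Diallo, Sep 24→Ivanova.
Loads: Rossi 1/1, Diallo 2/2, Ivanova 1/1, Osei 1/1, Ibarra 1/1.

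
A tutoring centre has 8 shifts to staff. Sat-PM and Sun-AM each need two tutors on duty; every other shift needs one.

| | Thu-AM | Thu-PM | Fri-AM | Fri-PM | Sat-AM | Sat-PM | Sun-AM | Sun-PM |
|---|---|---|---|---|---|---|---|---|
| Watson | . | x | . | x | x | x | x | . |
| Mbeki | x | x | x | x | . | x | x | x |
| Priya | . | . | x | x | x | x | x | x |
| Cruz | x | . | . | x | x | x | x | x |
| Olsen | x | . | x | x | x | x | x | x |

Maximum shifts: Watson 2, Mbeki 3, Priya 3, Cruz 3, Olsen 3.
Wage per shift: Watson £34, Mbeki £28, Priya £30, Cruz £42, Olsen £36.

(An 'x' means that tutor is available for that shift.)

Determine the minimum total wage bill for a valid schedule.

Picking the cheapest available tutor for each shift independently would cost £286, but that ignores the shift limits.
An optimal schedule: Thu-AM→Mbeki, Thu-PM→Mbeki, Fri-AM→Mbeki, Fri-PM→Priya, Sat-AM→Priya, Sat-PM→Watson+Olsen, Sun-AM→Watson+Olsen, Sun-PM→Priya.
Total: 28 + 28 + 28 + 30 + 30 + 34 + 36 + 34 + 36 + 30 = £314.

£314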